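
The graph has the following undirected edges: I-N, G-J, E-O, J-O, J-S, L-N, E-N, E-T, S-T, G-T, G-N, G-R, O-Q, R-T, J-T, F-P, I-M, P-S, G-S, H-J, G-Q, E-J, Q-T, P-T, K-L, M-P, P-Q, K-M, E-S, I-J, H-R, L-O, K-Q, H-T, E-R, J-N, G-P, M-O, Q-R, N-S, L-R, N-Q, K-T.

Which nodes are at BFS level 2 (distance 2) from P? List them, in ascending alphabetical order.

Level 0: P
Level 1: F, G, M, Q, S, T
Level 2: E, H, I, J, K, N, O, R
Level 3: L

E, H, I, J, K, N, O, R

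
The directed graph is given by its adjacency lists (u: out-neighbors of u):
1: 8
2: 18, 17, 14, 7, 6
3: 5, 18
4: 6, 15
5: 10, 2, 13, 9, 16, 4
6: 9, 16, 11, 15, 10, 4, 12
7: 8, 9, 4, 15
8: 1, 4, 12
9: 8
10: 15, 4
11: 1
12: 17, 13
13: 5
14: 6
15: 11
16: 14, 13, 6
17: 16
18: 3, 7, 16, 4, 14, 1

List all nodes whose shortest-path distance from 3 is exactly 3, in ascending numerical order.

6, 8, 15, 17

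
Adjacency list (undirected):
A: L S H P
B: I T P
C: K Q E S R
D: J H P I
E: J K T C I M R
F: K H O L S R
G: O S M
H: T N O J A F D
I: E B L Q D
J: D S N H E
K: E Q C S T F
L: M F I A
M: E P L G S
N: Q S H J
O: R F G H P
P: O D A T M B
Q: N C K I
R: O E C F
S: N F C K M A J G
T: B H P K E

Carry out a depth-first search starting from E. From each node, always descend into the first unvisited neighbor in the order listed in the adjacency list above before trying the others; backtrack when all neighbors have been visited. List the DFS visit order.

E, J, D, H, T, B, I, L, M, P, O, R, C, K, Q, N, S, F, A, G

Visit E
E → J
J → D
D → H
H → T
T → B
B → I
I → L
L → M
M → P
P → O
O → R
R → C
C → K
K → Q
Q → N
N → S
S → F
S → A
S → G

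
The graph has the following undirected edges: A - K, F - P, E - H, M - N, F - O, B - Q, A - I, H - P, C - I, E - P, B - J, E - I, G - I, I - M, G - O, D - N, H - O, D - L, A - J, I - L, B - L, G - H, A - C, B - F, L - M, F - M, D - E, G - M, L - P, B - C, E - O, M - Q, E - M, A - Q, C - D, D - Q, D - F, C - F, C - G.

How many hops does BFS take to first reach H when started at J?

4

Level 0: J
Level 1: A, B
Level 2: C, F, I, K, L, Q
Level 3: D, E, G, M, O, P
Level 4: H, N
H first appears at level 4.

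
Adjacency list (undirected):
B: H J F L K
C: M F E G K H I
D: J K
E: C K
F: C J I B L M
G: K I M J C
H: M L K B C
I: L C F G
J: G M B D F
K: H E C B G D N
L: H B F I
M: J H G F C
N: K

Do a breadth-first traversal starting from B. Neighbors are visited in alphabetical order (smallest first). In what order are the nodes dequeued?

Visit B; enqueue F, H, J, K, L → queue [F, H, J, K, L]
Visit F; enqueue C, I, M → queue [H, J, K, L, C, I, M]
Visit H → queue [J, K, L, C, I, M]
Visit J; enqueue D, G → queue [K, L, C, I, M, D, G]
Visit K; enqueue E, N → queue [L, C, I, M, D, G, E, N]
Visit L → queue [C, I, M, D, G, E, N]
Visit C → queue [I, M, D, G, E, N]
Visit I → queue [M, D, G, E, N]
Visit M → queue [D, G, E, N]
Visit D → queue [G, E, N]
Visit G → queue [E, N]
Visit E → queue [N]
Visit N → queue []

B → F → H → J → K → L → C → I → M → D → G → E → N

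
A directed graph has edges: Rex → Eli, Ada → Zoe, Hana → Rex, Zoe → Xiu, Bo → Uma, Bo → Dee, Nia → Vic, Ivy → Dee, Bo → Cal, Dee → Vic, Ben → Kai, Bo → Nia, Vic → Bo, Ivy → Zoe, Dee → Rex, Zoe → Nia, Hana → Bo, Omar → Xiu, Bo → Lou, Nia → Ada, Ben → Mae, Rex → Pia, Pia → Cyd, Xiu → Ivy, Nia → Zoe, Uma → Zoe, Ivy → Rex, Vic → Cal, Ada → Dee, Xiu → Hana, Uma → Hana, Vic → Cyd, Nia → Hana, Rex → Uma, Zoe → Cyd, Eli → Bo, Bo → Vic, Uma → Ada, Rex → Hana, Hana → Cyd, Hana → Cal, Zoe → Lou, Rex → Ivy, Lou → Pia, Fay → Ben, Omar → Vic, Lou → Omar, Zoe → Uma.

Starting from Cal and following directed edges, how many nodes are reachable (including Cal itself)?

1

BFS from Cal visits: Cal
Reachable nodes: 1 of 21 total.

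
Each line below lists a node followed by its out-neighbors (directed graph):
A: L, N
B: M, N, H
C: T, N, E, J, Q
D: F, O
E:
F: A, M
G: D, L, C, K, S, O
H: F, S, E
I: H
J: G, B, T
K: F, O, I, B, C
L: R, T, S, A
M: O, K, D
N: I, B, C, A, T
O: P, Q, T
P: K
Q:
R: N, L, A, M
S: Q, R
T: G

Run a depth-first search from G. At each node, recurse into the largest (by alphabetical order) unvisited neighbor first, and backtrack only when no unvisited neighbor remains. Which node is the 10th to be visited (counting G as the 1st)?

Visit G
G → S
S → R
R → N
N → T
N → I
I → H
H → F
F → M
M → O
O → Q
O → P
P → K
K → C
C → J
J → B
C → E
M → D
F → A
A → L

Visit order: G, S, R, N, T, I, H, F, M, O, Q, P, K, C, J, B, E, D, A, L

O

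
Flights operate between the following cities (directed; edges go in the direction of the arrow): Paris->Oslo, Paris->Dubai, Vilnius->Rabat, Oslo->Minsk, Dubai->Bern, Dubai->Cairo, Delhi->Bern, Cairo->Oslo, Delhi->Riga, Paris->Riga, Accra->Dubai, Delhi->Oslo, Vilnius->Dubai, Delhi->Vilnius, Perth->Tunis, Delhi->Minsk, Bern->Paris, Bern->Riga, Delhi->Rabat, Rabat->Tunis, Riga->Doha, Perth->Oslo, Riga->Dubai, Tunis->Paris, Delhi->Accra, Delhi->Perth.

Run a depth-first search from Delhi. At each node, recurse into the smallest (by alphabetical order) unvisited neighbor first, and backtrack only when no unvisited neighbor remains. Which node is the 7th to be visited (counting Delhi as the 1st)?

Minsk

Visit Delhi
Delhi → Accra
Accra → Dubai
Dubai → Bern
Bern → Paris
Paris → Oslo
Oslo → Minsk
Paris → Riga
Riga → Doha
Dubai → Cairo
Delhi → Perth
Perth → Tunis
Delhi → Rabat
Delhi → Vilnius

Visit order: Delhi, Accra, Dubai, Bern, Paris, Oslo, Minsk, Riga, Doha, Cairo, Perth, Tunis, Rabat, Vilnius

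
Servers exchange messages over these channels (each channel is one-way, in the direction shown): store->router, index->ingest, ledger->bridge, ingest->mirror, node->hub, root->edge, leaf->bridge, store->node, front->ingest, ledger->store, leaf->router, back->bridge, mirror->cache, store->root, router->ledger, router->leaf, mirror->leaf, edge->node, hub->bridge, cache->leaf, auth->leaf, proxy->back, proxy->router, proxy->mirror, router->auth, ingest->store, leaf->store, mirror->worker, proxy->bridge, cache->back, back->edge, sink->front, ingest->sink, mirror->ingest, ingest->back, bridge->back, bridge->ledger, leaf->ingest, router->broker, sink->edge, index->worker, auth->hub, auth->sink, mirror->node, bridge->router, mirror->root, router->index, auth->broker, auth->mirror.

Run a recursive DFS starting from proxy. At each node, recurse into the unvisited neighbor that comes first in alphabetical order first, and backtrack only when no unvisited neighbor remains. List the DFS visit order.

proxy → back → bridge → ledger → store → node → hub → root → edge → router → auth → broker → leaf → ingest → mirror → cache → worker → sink → front → index

Visit proxy
proxy → back
back → bridge
bridge → ledger
ledger → store
store → node
node → hub
store → root
root → edge
store → router
router → auth
auth → broker
auth → leaf
leaf → ingest
ingest → mirror
mirror → cache
mirror → worker
ingest → sink
sink → front
router → index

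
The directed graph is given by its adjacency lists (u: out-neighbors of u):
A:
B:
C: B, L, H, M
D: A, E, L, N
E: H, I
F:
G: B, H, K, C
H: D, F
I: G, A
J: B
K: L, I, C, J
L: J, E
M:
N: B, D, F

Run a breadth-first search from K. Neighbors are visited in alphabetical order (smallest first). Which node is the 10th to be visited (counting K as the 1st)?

G

Visit K; enqueue C, I, J, L → queue [C, I, J, L]
Visit C; enqueue B, H, M → queue [I, J, L, B, H, M]
Visit I; enqueue A, G → queue [J, L, B, H, M, A, G]
Visit J → queue [L, B, H, M, A, G]
Visit L; enqueue E → queue [B, H, M, A, G, E]
Visit B → queue [H, M, A, G, E]
Visit H; enqueue D, F → queue [M, A, G, E, D, F]
Visit M → queue [A, G, E, D, F]
Visit A → queue [G, E, D, F]
Visit G → queue [E, D, F]
Visit E → queue [D, F]
Visit D; enqueue N → queue [F, N]
Visit F → queue [N]
Visit N → queue []

Visit order: K, C, I, J, L, B, H, M, A, G, E, D, F, N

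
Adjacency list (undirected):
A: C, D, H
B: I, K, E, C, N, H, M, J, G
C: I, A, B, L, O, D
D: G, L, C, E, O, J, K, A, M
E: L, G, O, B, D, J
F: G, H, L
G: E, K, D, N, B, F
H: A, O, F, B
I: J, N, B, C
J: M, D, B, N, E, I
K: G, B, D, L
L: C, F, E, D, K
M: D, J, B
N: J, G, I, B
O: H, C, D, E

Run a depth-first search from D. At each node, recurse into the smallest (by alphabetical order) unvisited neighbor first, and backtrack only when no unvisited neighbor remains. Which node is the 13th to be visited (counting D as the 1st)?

I

Visit D
D → A
A → C
C → B
B → E
E → G
G → F
F → H
H → O
F → L
L → K
G → N
N → I
I → J
J → M

Visit order: D, A, C, B, E, G, F, H, O, L, K, N, I, J, M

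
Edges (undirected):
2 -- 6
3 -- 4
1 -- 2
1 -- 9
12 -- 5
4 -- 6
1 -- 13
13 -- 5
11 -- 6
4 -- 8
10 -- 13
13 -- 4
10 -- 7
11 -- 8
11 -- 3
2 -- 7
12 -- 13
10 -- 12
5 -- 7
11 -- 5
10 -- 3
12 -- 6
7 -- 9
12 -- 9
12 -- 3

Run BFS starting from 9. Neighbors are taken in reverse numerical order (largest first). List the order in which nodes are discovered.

9 → 12 → 7 → 1 → 13 → 10 → 6 → 5 → 3 → 2 → 4 → 11 → 8

Visit 9; enqueue 12, 7, 1 → queue [12, 7, 1]
Visit 12; enqueue 13, 10, 6, 5, 3 → queue [7, 1, 13, 10, 6, 5, 3]
Visit 7; enqueue 2 → queue [1, 13, 10, 6, 5, 3, 2]
Visit 1 → queue [13, 10, 6, 5, 3, 2]
Visit 13; enqueue 4 → queue [10, 6, 5, 3, 2, 4]
Visit 10 → queue [6, 5, 3, 2, 4]
Visit 6; enqueue 11 → queue [5, 3, 2, 4, 11]
Visit 5 → queue [3, 2, 4, 11]
Visit 3 → queue [2, 4, 11]
Visit 2 → queue [4, 11]
Visit 4; enqueue 8 → queue [11, 8]
Visit 11 → queue [8]
Visit 8 → queue []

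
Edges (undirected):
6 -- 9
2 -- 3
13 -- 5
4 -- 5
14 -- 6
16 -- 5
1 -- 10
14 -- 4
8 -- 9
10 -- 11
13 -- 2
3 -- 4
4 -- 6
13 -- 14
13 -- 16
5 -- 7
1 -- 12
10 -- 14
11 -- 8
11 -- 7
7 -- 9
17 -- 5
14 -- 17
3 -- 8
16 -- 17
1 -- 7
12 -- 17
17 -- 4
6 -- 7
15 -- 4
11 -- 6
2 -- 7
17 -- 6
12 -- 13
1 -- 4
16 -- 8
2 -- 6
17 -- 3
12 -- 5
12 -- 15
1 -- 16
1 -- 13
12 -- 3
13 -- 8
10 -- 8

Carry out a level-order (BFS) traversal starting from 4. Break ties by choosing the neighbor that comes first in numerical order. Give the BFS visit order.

4, 1, 3, 5, 6, 14, 15, 17, 7, 10, 12, 13, 16, 2, 8, 9, 11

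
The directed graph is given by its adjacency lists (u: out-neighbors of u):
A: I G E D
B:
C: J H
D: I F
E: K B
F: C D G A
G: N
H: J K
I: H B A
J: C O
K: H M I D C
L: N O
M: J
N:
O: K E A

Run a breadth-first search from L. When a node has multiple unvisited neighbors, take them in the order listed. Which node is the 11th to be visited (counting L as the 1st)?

C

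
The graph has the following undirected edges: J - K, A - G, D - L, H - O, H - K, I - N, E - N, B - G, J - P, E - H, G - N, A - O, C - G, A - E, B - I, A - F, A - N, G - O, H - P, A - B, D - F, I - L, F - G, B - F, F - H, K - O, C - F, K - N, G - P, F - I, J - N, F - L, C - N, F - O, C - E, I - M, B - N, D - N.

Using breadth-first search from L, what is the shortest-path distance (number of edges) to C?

2

Level 0: L
Level 1: D, F, I
Level 2: A, B, C, G, H, M, N, O
Level 3: E, J, K, P
C first appears at level 2.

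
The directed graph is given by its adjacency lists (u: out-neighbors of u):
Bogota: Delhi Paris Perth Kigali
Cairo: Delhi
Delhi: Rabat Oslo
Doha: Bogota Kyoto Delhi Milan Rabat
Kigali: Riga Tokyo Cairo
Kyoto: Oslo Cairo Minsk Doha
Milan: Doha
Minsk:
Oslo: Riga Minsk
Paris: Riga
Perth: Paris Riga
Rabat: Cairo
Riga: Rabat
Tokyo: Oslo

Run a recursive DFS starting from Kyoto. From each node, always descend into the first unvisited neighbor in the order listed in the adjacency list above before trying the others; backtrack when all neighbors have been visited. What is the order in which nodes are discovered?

Kyoto Oslo Riga Rabat Cairo Delhi Minsk Doha Bogota Paris Perth Kigali Tokyo Milan

Visit Kyoto
Kyoto → Oslo
Oslo → Riga
Riga → Rabat
Rabat → Cairo
Cairo → Delhi
Oslo → Minsk
Kyoto → Doha
Doha → Bogota
Bogota → Paris
Bogota → Perth
Bogota → Kigali
Kigali → Tokyo
Doha → Milan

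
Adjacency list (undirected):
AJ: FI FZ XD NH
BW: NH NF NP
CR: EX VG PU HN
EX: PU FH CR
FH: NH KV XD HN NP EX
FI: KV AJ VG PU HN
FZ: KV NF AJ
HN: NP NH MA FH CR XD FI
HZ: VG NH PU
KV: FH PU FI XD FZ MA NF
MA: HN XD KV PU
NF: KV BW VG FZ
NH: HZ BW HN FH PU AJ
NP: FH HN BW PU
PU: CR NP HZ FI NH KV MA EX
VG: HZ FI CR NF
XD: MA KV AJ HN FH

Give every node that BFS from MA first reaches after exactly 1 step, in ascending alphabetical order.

Level 0: MA
Level 1: HN, KV, PU, XD
Level 2: AJ, CR, EX, FH, FI, FZ, HZ, NF, NH, NP
Level 3: BW, VG

HN, KV, PU, XD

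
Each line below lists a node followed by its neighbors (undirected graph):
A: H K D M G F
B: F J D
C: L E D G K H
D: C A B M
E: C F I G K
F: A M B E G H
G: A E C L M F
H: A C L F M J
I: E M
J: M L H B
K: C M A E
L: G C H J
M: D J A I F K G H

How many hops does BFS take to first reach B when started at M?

2

Level 0: M
Level 1: A, D, F, G, H, I, J, K
Level 2: B, C, E, L
B first appears at level 2.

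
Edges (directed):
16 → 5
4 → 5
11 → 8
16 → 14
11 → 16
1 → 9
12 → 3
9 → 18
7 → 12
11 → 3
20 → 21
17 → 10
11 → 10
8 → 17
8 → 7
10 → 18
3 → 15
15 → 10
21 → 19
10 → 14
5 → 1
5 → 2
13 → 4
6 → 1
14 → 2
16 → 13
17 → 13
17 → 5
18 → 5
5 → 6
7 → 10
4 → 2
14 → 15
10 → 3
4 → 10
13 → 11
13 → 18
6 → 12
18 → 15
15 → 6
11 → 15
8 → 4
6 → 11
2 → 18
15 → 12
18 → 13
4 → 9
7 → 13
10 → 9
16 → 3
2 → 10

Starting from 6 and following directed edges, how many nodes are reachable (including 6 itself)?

18

BFS from 6 visits: 6, 1, 11, 12, 9, 3, 8, 10, 15, 16, 18, 4, 7, 17, 14, 5, 13, 2
Reachable nodes: 18 of 21 total.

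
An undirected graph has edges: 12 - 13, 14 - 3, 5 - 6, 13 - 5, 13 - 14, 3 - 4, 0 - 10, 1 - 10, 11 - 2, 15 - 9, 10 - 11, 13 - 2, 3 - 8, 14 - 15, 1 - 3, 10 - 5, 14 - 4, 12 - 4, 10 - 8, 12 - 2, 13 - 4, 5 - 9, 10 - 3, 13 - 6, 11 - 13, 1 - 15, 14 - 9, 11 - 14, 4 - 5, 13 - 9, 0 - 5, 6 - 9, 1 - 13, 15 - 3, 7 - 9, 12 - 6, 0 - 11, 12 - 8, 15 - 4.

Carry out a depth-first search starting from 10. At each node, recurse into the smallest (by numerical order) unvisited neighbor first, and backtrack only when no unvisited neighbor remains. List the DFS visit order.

Visit 10
10 → 0
0 → 5
5 → 4
4 → 3
3 → 1
1 → 13
13 → 2
2 → 11
11 → 14
14 → 9
9 → 6
6 → 12
12 → 8
9 → 7
9 → 15

10 0 5 4 3 1 13 2 11 14 9 6 12 8 7 15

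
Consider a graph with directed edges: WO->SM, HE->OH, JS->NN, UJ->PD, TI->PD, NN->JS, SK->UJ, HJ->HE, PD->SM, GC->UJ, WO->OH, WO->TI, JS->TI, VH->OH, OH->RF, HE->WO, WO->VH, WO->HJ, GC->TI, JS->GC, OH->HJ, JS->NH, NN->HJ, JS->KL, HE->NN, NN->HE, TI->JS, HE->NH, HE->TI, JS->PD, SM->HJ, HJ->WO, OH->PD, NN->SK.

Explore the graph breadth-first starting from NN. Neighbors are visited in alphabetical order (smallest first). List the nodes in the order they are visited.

NN, HE, HJ, JS, SK, NH, OH, TI, WO, GC, KL, PD, UJ, RF, SM, VH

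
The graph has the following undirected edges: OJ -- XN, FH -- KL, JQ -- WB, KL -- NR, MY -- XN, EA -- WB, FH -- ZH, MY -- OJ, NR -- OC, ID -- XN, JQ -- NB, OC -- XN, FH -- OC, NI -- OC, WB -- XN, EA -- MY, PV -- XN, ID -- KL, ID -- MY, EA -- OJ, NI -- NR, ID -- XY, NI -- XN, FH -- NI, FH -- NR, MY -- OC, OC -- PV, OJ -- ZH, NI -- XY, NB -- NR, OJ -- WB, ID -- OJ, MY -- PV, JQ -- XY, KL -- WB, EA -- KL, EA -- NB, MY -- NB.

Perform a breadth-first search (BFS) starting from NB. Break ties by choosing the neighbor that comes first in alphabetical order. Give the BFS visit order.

Visit NB; enqueue EA, JQ, MY, NR → queue [EA, JQ, MY, NR]
Visit EA; enqueue KL, OJ, WB → queue [JQ, MY, NR, KL, OJ, WB]
Visit JQ; enqueue XY → queue [MY, NR, KL, OJ, WB, XY]
Visit MY; enqueue ID, OC, PV, XN → queue [NR, KL, OJ, WB, XY, ID, OC, PV, XN]
Visit NR; enqueue FH, NI → queue [KL, OJ, WB, XY, ID, OC, PV, XN, FH, NI]
Visit KL → queue [OJ, WB, XY, ID, OC, PV, XN, FH, NI]
Visit OJ; enqueue ZH → queue [WB, XY, ID, OC, PV, XN, FH, NI, ZH]
Visit WB → queue [XY, ID, OC, PV, XN, FH, NI, ZH]
Visit XY → queue [ID, OC, PV, XN, FH, NI, ZH]
Visit ID → queue [OC, PV, XN, FH, NI, ZH]
Visit OC → queue [PV, XN, FH, NI, ZH]
Visit PV → queue [XN, FH, NI, ZH]
Visit XN → queue [FH, NI, ZH]
Visit FH → queue [NI, ZH]
Visit NI → queue [ZH]
Visit ZH → queue []

NB, EA, JQ, MY, NR, KL, OJ, WB, XY, ID, OC, PV, XN, FH, NI, ZH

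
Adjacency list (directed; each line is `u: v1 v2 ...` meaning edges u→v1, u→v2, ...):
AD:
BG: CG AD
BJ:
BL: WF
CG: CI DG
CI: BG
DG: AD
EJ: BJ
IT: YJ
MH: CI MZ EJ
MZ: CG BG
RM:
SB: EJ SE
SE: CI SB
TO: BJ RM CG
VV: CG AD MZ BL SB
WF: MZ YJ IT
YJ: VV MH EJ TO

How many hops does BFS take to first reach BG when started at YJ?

3

Level 0: YJ
Level 1: EJ, MH, TO, VV
Level 2: AD, BJ, BL, CG, CI, MZ, RM, SB
Level 3: BG, DG, SE, WF
Level 4: IT
BG first appears at level 3.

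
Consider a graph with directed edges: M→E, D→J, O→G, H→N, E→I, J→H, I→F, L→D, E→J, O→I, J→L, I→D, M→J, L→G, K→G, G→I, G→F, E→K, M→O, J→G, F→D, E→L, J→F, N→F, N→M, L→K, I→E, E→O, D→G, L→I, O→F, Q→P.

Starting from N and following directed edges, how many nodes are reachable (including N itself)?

12

BFS from N visits: N, F, M, D, E, J, O, G, I, K, L, H
Reachable nodes: 12 of 14 total.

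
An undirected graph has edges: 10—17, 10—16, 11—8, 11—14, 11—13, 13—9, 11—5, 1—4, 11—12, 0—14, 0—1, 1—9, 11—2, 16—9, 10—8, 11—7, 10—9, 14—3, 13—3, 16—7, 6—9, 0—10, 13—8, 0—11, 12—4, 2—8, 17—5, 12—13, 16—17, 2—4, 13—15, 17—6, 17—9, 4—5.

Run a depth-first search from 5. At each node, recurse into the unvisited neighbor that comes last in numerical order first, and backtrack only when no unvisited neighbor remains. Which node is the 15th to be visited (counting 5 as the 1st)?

2

Visit 5
5 → 17
17 → 16
16 → 10
10 → 9
9 → 13
13 → 15
13 → 12
12 → 11
11 → 14
14 → 3
14 → 0
0 → 1
1 → 4
4 → 2
2 → 8
11 → 7
9 → 6

Visit order: 5, 17, 16, 10, 9, 13, 15, 12, 11, 14, 3, 0, 1, 4, 2, 8, 7, 6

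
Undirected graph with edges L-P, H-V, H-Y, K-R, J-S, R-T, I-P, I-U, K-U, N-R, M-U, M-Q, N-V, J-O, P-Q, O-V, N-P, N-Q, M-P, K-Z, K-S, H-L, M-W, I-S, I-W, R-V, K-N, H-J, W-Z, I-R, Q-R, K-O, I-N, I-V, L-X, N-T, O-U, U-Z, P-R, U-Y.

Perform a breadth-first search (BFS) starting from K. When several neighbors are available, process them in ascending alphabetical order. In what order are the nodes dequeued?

K N O R S U Z I P Q T V J M Y W L H X

Visit K; enqueue N, O, R, S, U, Z → queue [N, O, R, S, U, Z]
Visit N; enqueue I, P, Q, T, V → queue [O, R, S, U, Z, I, P, Q, T, V]
Visit O; enqueue J → queue [R, S, U, Z, I, P, Q, T, V, J]
Visit R → queue [S, U, Z, I, P, Q, T, V, J]
Visit S → queue [U, Z, I, P, Q, T, V, J]
Visit U; enqueue M, Y → queue [Z, I, P, Q, T, V, J, M, Y]
Visit Z; enqueue W → queue [I, P, Q, T, V, J, M, Y, W]
Visit I → queue [P, Q, T, V, J, M, Y, W]
Visit P; enqueue L → queue [Q, T, V, J, M, Y, W, L]
Visit Q → queue [T, V, J, M, Y, W, L]
Visit T → queue [V, J, M, Y, W, L]
Visit V; enqueue H → queue [J, M, Y, W, L, H]
Visit J → queue [M, Y, W, L, H]
Visit M → queue [Y, W, L, H]
Visit Y → queue [W, L, H]
Visit W → queue [L, H]
Visit L; enqueue X → queue [H, X]
Visit H → queue [X]
Visit X → queue []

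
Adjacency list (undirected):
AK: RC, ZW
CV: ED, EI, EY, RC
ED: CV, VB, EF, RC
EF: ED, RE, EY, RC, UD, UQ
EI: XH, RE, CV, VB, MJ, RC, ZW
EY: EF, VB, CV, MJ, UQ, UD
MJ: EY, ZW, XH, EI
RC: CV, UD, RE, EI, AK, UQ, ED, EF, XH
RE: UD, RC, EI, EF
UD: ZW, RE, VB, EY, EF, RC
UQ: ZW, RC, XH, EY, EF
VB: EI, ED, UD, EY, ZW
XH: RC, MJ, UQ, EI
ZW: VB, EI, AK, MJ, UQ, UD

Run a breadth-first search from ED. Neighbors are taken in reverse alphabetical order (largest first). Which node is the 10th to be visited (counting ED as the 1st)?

Visit ED; enqueue VB, RC, EF, CV → queue [VB, RC, EF, CV]
Visit VB; enqueue ZW, UD, EY, EI → queue [RC, EF, CV, ZW, UD, EY, EI]
Visit RC; enqueue XH, UQ, RE, AK → queue [EF, CV, ZW, UD, EY, EI, XH, UQ, RE, AK]
Visit EF → queue [CV, ZW, UD, EY, EI, XH, UQ, RE, AK]
Visit CV → queue [ZW, UD, EY, EI, XH, UQ, RE, AK]
Visit ZW; enqueue MJ → queue [UD, EY, EI, XH, UQ, RE, AK, MJ]
Visit UD → queue [EY, EI, XH, UQ, RE, AK, MJ]
Visit EY → queue [EI, XH, UQ, RE, AK, MJ]
Visit EI → queue [XH, UQ, RE, AK, MJ]
Visit XH → queue [UQ, RE, AK, MJ]
Visit UQ → queue [RE, AK, MJ]
Visit RE → queue [AK, MJ]
Visit AK → queue [MJ]
Visit MJ → queue []

Visit order: ED, VB, RC, EF, CV, ZW, UD, EY, EI, XH, UQ, RE, AK, MJ

XH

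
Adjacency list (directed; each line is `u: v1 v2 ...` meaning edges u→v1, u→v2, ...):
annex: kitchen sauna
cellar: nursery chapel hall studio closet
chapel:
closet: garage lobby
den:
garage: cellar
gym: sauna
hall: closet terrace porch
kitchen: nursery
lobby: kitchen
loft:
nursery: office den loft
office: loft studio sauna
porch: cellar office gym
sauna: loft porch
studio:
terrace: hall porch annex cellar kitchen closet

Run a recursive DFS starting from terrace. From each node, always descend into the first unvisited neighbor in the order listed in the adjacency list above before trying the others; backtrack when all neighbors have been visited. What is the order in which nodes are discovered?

Visit terrace
terrace → hall
hall → closet
closet → garage
garage → cellar
cellar → nursery
nursery → office
office → loft
office → studio
office → sauna
sauna → porch
porch → gym
nursery → den
cellar → chapel
closet → lobby
lobby → kitchen
terrace → annex

terrace -> hall -> closet -> garage -> cellar -> nursery -> office -> loft -> studio -> sauna -> porch -> gym -> den -> chapel -> lobby -> kitchen -> annex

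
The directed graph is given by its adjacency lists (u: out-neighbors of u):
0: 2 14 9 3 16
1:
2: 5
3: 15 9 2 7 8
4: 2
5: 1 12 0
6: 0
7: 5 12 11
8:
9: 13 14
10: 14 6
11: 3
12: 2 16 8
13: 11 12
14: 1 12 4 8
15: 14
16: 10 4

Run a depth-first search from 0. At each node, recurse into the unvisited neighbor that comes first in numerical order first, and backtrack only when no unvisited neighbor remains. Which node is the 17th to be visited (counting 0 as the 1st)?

15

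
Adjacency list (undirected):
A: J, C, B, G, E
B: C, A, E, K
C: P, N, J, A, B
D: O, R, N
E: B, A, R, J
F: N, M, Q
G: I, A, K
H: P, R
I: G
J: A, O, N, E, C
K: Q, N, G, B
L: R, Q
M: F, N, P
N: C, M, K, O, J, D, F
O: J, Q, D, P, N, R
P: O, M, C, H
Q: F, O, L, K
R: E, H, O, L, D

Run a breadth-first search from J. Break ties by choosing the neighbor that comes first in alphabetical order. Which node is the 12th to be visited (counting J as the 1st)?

Visit J; enqueue A, C, E, N, O → queue [A, C, E, N, O]
Visit A; enqueue B, G → queue [C, E, N, O, B, G]
Visit C; enqueue P → queue [E, N, O, B, G, P]
Visit E; enqueue R → queue [N, O, B, G, P, R]
Visit N; enqueue D, F, K, M → queue [O, B, G, P, R, D, F, K, M]
Visit O; enqueue Q → queue [B, G, P, R, D, F, K, M, Q]
Visit B → queue [G, P, R, D, F, K, M, Q]
Visit G; enqueue I → queue [P, R, D, F, K, M, Q, I]
Visit P; enqueue H → queue [R, D, F, K, M, Q, I, H]
Visit R; enqueue L → queue [D, F, K, M, Q, I, H, L]
Visit D → queue [F, K, M, Q, I, H, L]
Visit F → queue [K, M, Q, I, H, L]
Visit K → queue [M, Q, I, H, L]
Visit M → queue [Q, I, H, L]
Visit Q → queue [I, H, L]
Visit I → queue [H, L]
Visit H → queue [L]
Visit L → queue []

Visit order: J, A, C, E, N, O, B, G, P, R, D, F, K, M, Q, I, H, L

F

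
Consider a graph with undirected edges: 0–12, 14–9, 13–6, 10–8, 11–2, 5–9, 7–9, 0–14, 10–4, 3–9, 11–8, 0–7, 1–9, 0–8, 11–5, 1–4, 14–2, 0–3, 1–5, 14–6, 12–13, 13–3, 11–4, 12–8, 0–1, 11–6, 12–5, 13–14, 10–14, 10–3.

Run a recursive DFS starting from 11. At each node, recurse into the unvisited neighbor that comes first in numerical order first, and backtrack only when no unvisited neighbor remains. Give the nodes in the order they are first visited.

11, 2, 14, 0, 1, 4, 10, 3, 9, 5, 12, 8, 13, 6, 7

Visit 11
11 → 2
2 → 14
14 → 0
0 → 1
1 → 4
4 → 10
10 → 3
3 → 9
9 → 5
5 → 12
12 → 8
12 → 13
13 → 6
9 → 7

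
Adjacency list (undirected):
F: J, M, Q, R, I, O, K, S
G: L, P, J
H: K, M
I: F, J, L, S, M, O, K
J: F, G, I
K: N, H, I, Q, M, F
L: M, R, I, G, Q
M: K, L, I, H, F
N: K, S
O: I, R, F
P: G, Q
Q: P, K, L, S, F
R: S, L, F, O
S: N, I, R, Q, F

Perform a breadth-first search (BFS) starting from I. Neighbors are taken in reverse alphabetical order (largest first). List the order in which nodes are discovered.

Visit I; enqueue S, O, M, L, K, J, F → queue [S, O, M, L, K, J, F]
Visit S; enqueue R, Q, N → queue [O, M, L, K, J, F, R, Q, N]
Visit O → queue [M, L, K, J, F, R, Q, N]
Visit M; enqueue H → queue [L, K, J, F, R, Q, N, H]
Visit L; enqueue G → queue [K, J, F, R, Q, N, H, G]
Visit K → queue [J, F, R, Q, N, H, G]
Visit J → queue [F, R, Q, N, H, G]
Visit F → queue [R, Q, N, H, G]
Visit R → queue [Q, N, H, G]
Visit Q; enqueue P → queue [N, H, G, P]
Visit N → queue [H, G, P]
Visit H → queue [G, P]
Visit G → queue [P]
Visit P → queue []

I, S, O, M, L, K, J, F, R, Q, N, H, G, P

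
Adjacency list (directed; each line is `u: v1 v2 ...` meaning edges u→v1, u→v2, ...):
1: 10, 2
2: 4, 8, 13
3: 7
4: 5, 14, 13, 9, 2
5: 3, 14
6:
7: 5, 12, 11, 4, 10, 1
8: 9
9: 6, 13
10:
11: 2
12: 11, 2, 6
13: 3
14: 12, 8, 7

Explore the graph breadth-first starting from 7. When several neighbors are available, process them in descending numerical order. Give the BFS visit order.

7 → 12 → 11 → 10 → 5 → 4 → 1 → 6 → 2 → 14 → 3 → 13 → 9 → 8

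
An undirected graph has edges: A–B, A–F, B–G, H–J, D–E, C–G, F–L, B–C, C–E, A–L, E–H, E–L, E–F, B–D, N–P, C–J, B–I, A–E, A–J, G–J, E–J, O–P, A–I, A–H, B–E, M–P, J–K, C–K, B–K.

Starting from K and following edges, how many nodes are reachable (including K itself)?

12

BFS from K visits: K, B, C, J, A, D, E, G, I, H, F, L
Reachable nodes: 12 of 16 total.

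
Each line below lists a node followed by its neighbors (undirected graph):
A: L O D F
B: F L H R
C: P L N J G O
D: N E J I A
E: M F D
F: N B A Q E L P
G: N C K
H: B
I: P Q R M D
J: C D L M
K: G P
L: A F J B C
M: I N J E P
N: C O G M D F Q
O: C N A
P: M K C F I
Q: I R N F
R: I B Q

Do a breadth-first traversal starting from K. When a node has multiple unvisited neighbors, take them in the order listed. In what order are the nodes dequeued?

K → G → P → N → C → M → F → I → O → D → Q → L → J → E → B → A → R → H

Visit K; enqueue G, P → queue [G, P]
Visit G; enqueue N, C → queue [P, N, C]
Visit P; enqueue M, F, I → queue [N, C, M, F, I]
Visit N; enqueue O, D, Q → queue [C, M, F, I, O, D, Q]
Visit C; enqueue L, J → queue [M, F, I, O, D, Q, L, J]
Visit M; enqueue E → queue [F, I, O, D, Q, L, J, E]
Visit F; enqueue B, A → queue [I, O, D, Q, L, J, E, B, A]
Visit I; enqueue R → queue [O, D, Q, L, J, E, B, A, R]
Visit O → queue [D, Q, L, J, E, B, A, R]
Visit D → queue [Q, L, J, E, B, A, R]
Visit Q → queue [L, J, E, B, A, R]
Visit L → queue [J, E, B, A, R]
Visit J → queue [E, B, A, R]
Visit E → queue [B, A, R]
Visit B; enqueue H → queue [A, R, H]
Visit A → queue [R, H]
Visit R → queue [H]
Visit H → queue []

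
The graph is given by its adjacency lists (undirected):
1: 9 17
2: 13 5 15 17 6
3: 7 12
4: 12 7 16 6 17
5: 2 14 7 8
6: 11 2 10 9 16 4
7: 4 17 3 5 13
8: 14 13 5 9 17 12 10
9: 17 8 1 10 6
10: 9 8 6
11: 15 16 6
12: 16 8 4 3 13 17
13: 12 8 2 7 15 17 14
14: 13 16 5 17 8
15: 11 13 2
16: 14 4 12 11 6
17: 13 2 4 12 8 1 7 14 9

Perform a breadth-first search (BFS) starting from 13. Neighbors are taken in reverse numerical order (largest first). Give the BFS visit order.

Visit 13; enqueue 17, 15, 14, 12, 8, 7, 2 → queue [17, 15, 14, 12, 8, 7, 2]
Visit 17; enqueue 9, 4, 1 → queue [15, 14, 12, 8, 7, 2, 9, 4, 1]
Visit 15; enqueue 11 → queue [14, 12, 8, 7, 2, 9, 4, 1, 11]
Visit 14; enqueue 16, 5 → queue [12, 8, 7, 2, 9, 4, 1, 11, 16, 5]
Visit 12; enqueue 3 → queue [8, 7, 2, 9, 4, 1, 11, 16, 5, 3]
Visit 8; enqueue 10 → queue [7, 2, 9, 4, 1, 11, 16, 5, 3, 10]
Visit 7 → queue [2, 9, 4, 1, 11, 16, 5, 3, 10]
Visit 2; enqueue 6 → queue [9, 4, 1, 11, 16, 5, 3, 10, 6]
Visit 9 → queue [4, 1, 11, 16, 5, 3, 10, 6]
Visit 4 → queue [1, 11, 16, 5, 3, 10, 6]
Visit 1 → queue [11, 16, 5, 3, 10, 6]
Visit 11 → queue [16, 5, 3, 10, 6]
Visit 16 → queue [5, 3, 10, 6]
Visit 5 → queue [3, 10, 6]
Visit 3 → queue [10, 6]
Visit 10 → queue [6]
Visit 6 → queue []

13, 17, 15, 14, 12, 8, 7, 2, 9, 4, 1, 11, 16, 5, 3, 10, 6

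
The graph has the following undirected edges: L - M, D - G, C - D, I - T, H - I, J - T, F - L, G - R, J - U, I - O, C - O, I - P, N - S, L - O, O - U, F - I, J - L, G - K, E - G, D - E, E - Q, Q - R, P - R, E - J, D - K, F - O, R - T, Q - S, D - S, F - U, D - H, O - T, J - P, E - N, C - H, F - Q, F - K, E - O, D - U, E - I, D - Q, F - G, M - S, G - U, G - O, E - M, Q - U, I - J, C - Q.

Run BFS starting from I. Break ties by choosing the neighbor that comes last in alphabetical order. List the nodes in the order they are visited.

Visit I; enqueue T, P, O, J, H, F, E → queue [T, P, O, J, H, F, E]
Visit T; enqueue R → queue [P, O, J, H, F, E, R]
Visit P → queue [O, J, H, F, E, R]
Visit O; enqueue U, L, G, C → queue [J, H, F, E, R, U, L, G, C]
Visit J → queue [H, F, E, R, U, L, G, C]
Visit H; enqueue D → queue [F, E, R, U, L, G, C, D]
Visit F; enqueue Q, K → queue [E, R, U, L, G, C, D, Q, K]
Visit E; enqueue N, M → queue [R, U, L, G, C, D, Q, K, N, M]
Visit R → queue [U, L, G, C, D, Q, K, N, M]
Visit U → queue [L, G, C, D, Q, K, N, M]
Visit L → queue [G, C, D, Q, K, N, M]
Visit G → queue [C, D, Q, K, N, M]
Visit C → queue [D, Q, K, N, M]
Visit D; enqueue S → queue [Q, K, N, M, S]
Visit Q → queue [K, N, M, S]
Visit K → queue [N, M, S]
Visit N → queue [M, S]
Visit M → queue [S]
Visit S → queue []

I → T → P → O → J → H → F → E → R → U → L → G → C → D → Q → K → N → M → S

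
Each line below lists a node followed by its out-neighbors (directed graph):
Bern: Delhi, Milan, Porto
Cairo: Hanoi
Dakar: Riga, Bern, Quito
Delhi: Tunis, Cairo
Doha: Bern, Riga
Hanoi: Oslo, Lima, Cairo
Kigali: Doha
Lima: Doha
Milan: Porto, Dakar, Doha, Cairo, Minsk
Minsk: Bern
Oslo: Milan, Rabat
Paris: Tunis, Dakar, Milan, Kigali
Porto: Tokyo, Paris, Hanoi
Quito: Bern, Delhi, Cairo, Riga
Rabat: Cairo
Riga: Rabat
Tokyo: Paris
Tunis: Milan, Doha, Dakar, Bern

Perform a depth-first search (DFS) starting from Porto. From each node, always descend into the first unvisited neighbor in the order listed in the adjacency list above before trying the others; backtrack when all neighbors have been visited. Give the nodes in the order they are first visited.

Visit Porto
Porto → Tokyo
Tokyo → Paris
Paris → Tunis
Tunis → Milan
Milan → Dakar
Dakar → Riga
Riga → Rabat
Rabat → Cairo
Cairo → Hanoi
Hanoi → Oslo
Hanoi → Lima
Lima → Doha
Doha → Bern
Bern → Delhi
Dakar → Quito
Milan → Minsk
Paris → Kigali

Porto → Tokyo → Paris → Tunis → Milan → Dakar → Riga → Rabat → Cairo → Hanoi → Oslo → Lima → Doha → Bern → Delhi → Quito → Minsk → Kigali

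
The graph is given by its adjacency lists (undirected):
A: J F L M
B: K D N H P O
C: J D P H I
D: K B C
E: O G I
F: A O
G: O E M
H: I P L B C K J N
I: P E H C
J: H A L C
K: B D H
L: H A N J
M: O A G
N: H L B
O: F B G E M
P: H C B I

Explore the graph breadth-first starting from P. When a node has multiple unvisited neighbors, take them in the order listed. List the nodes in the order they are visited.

Visit P; enqueue H, C, B, I → queue [H, C, B, I]
Visit H; enqueue L, K, J, N → queue [C, B, I, L, K, J, N]
Visit C; enqueue D → queue [B, I, L, K, J, N, D]
Visit B; enqueue O → queue [I, L, K, J, N, D, O]
Visit I; enqueue E → queue [L, K, J, N, D, O, E]
Visit L; enqueue A → queue [K, J, N, D, O, E, A]
Visit K → queue [J, N, D, O, E, A]
Visit J → queue [N, D, O, E, A]
Visit N → queue [D, O, E, A]
Visit D → queue [O, E, A]
Visit O; enqueue F, G, M → queue [E, A, F, G, M]
Visit E → queue [A, F, G, M]
Visit A → queue [F, G, M]
Visit F → queue [G, M]
Visit G → queue [M]
Visit M → queue []

P H C B I L K J N D O E A F G M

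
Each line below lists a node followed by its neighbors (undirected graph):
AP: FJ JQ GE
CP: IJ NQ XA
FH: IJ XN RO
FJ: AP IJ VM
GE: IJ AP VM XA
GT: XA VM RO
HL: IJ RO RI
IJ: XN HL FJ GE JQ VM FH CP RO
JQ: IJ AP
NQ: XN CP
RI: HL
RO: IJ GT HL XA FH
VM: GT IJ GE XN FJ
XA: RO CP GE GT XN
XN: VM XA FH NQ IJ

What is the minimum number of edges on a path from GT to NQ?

Level 0: GT
Level 1: RO, VM, XA
Level 2: CP, FH, FJ, GE, HL, IJ, XN
Level 3: AP, JQ, NQ, RI
NQ first appears at level 3.

3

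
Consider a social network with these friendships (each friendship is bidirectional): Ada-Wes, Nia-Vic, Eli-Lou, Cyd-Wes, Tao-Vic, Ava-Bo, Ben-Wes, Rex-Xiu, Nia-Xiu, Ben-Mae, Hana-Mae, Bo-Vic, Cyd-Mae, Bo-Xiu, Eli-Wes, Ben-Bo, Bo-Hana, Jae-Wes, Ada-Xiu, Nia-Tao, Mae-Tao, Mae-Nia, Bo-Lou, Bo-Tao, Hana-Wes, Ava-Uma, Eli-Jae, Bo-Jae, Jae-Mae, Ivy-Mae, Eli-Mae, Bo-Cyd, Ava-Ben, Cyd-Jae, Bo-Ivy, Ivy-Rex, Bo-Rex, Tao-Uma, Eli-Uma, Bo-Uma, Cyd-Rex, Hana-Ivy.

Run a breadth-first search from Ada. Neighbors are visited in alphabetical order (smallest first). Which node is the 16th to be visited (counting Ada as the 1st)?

Visit Ada; enqueue Wes, Xiu → queue [Wes, Xiu]
Visit Wes; enqueue Ben, Cyd, Eli, Hana, Jae → queue [Xiu, Ben, Cyd, Eli, Hana, Jae]
Visit Xiu; enqueue Bo, Nia, Rex → queue [Ben, Cyd, Eli, Hana, Jae, Bo, Nia, Rex]
Visit Ben; enqueue Ava, Mae → queue [Cyd, Eli, Hana, Jae, Bo, Nia, Rex, Ava, Mae]
Visit Cyd → queue [Eli, Hana, Jae, Bo, Nia, Rex, Ava, Mae]
Visit Eli; enqueue Lou, Uma → queue [Hana, Jae, Bo, Nia, Rex, Ava, Mae, Lou, Uma]
Visit Hana; enqueue Ivy → queue [Jae, Bo, Nia, Rex, Ava, Mae, Lou, Uma, Ivy]
Visit Jae → queue [Bo, Nia, Rex, Ava, Mae, Lou, Uma, Ivy]
Visit Bo; enqueue Tao, Vic → queue [Nia, Rex, Ava, Mae, Lou, Uma, Ivy, Tao, Vic]
Visit Nia → queue [Rex, Ava, Mae, Lou, Uma, Ivy, Tao, Vic]
Visit Rex → queue [Ava, Mae, Lou, Uma, Ivy, Tao, Vic]
Visit Ava → queue [Mae, Lou, Uma, Ivy, Tao, Vic]
Visit Mae → queue [Lou, Uma, Ivy, Tao, Vic]
Visit Lou → queue [Uma, Ivy, Tao, Vic]
Visit Uma → queue [Ivy, Tao, Vic]
Visit Ivy → queue [Tao, Vic]
Visit Tao → queue [Vic]
Visit Vic → queue []

Visit order: Ada, Wes, Xiu, Ben, Cyd, Eli, Hana, Jae, Bo, Nia, Rex, Ava, Mae, Lou, Uma, Ivy, Tao, Vic

Ivy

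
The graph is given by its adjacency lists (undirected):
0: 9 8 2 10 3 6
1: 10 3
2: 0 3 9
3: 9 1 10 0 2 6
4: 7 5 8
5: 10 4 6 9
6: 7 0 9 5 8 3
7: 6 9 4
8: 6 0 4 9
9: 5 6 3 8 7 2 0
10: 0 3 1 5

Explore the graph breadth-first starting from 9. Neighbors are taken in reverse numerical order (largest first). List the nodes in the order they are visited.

9 8 7 6 5 3 2 0 4 10 1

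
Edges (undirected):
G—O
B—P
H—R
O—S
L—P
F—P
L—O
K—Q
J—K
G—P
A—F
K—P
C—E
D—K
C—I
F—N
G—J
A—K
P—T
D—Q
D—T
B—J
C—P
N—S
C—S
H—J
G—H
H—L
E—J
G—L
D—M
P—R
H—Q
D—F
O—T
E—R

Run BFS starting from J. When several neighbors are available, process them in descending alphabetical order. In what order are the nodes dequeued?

Visit J; enqueue K, H, G, E, B → queue [K, H, G, E, B]
Visit K; enqueue Q, P, D, A → queue [H, G, E, B, Q, P, D, A]
Visit H; enqueue R, L → queue [G, E, B, Q, P, D, A, R, L]
Visit G; enqueue O → queue [E, B, Q, P, D, A, R, L, O]
Visit E; enqueue C → queue [B, Q, P, D, A, R, L, O, C]
Visit B → queue [Q, P, D, A, R, L, O, C]
Visit Q → queue [P, D, A, R, L, O, C]
Visit P; enqueue T, F → queue [D, A, R, L, O, C, T, F]
Visit D; enqueue M → queue [A, R, L, O, C, T, F, M]
Visit A → queue [R, L, O, C, T, F, M]
Visit R → queue [L, O, C, T, F, M]
Visit L → queue [O, C, T, F, M]
Visit O; enqueue S → queue [C, T, F, M, S]
Visit C; enqueue I → queue [T, F, M, S, I]
Visit T → queue [F, M, S, I]
Visit F; enqueue N → queue [M, S, I, N]
Visit M → queue [S, I, N]
Visit S → queue [I, N]
Visit I → queue [N]
Visit N → queue []

J -> K -> H -> G -> E -> B -> Q -> P -> D -> A -> R -> L -> O -> C -> T -> F -> M -> S -> I -> N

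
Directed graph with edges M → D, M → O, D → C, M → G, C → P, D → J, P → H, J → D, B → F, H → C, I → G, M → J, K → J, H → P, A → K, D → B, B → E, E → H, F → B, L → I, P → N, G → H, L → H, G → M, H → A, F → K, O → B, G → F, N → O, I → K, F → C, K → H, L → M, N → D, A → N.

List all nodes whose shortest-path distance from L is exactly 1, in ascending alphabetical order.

Level 0: L
Level 1: H, I, M
Level 2: A, C, D, G, J, K, O, P
Level 3: B, F, N
Level 4: E

H, I, M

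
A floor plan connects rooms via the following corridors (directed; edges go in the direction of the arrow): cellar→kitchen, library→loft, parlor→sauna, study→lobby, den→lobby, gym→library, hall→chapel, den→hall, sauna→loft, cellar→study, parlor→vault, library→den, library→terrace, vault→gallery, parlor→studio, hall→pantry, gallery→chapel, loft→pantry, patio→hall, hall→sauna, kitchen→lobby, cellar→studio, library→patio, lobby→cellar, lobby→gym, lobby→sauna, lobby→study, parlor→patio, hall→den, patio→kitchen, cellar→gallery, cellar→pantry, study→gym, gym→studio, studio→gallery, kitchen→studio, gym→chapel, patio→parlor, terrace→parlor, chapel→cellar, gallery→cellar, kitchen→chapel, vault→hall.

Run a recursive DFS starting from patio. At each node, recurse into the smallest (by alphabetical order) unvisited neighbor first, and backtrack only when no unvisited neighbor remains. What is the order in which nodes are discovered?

Visit patio
patio → hall
hall → chapel
chapel → cellar
cellar → gallery
cellar → kitchen
kitchen → lobby
lobby → gym
gym → library
library → den
library → loft
loft → pantry
library → terrace
terrace → parlor
parlor → sauna
parlor → studio
parlor → vault
lobby → study

patio -> hall -> chapel -> cellar -> gallery -> kitchen -> lobby -> gym -> library -> den -> loft -> pantry -> terrace -> parlor -> sauna -> studio -> vault -> study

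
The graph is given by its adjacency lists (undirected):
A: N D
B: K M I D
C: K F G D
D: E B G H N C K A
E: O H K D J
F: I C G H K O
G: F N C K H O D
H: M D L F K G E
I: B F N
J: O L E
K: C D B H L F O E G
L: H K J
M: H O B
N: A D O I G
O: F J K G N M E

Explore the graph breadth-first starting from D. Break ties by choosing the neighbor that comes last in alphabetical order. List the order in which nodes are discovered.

D, N, K, H, G, E, C, B, A, O, I, L, F, M, J

Visit D; enqueue N, K, H, G, E, C, B, A → queue [N, K, H, G, E, C, B, A]
Visit N; enqueue O, I → queue [K, H, G, E, C, B, A, O, I]
Visit K; enqueue L, F → queue [H, G, E, C, B, A, O, I, L, F]
Visit H; enqueue M → queue [G, E, C, B, A, O, I, L, F, M]
Visit G → queue [E, C, B, A, O, I, L, F, M]
Visit E; enqueue J → queue [C, B, A, O, I, L, F, M, J]
Visit C → queue [B, A, O, I, L, F, M, J]
Visit B → queue [A, O, I, L, F, M, J]
Visit A → queue [O, I, L, F, M, J]
Visit O → queue [I, L, F, M, J]
Visit I → queue [L, F, M, J]
Visit L → queue [F, M, J]
Visit F → queue [M, J]
Visit M → queue [J]
Visit J → queue []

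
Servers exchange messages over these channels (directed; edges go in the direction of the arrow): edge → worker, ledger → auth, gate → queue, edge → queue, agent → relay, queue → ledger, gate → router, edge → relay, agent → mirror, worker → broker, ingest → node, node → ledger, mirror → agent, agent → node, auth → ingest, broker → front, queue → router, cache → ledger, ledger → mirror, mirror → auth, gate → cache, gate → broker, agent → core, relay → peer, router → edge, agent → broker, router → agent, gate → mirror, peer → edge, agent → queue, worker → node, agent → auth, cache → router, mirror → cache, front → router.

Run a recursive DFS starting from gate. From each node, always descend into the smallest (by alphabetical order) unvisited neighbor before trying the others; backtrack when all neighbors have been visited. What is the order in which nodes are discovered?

gate -> broker -> front -> router -> agent -> auth -> ingest -> node -> ledger -> mirror -> cache -> core -> queue -> relay -> peer -> edge -> worker

Visit gate
gate → broker
broker → front
front → router
router → agent
agent → auth
auth → ingest
ingest → node
node → ledger
ledger → mirror
mirror → cache
agent → core
agent → queue
agent → relay
relay → peer
peer → edge
edge → worker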